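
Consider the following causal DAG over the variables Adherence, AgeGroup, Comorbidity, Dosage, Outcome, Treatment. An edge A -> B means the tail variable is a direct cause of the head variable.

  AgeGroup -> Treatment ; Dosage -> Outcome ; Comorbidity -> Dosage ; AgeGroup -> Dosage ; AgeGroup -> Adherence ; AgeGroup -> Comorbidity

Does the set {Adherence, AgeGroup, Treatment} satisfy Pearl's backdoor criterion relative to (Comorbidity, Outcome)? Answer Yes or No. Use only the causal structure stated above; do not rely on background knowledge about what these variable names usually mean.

Yes

Backdoor paths from Comorbidity to Outcome (paths whose first edge points into Comorbidity):
  P1: Comorbidity <- AgeGroup -> Dosage -> Outcome
Condition 1 (no descendant of Comorbidity in the set): holds — descendants of Comorbidity are {Dosage, Outcome}; none are in {Adherence, AgeGroup, Treatment}.
Condition 2 (every backdoor path blocked by {Adherence, AgeGroup, Treatment}):
  P1: blocked at fork node AgeGroup ∈ conditioning set.
{Adherence, AgeGroup, Treatment} satisfies the backdoor criterion.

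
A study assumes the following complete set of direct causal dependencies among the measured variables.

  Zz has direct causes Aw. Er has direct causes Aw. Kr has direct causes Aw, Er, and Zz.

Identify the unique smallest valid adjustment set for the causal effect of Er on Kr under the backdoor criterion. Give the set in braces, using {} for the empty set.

Variables eligible for adjustment (non-descendants of Er, excluding Er and Kr): {Aw, Zz}.
Backdoor paths from Er to Kr:
  P1: Er <- Aw -> Zz -> Kr
  P2: Er <- Aw -> Kr
The empty set is not sufficient: P1 (Er <- Aw -> Zz -> Kr) has no collider blocking it and no conditioned non-collider, so it is open.
Try {Aw}:
  P1: blocked at fork node Aw ∈ conditioning set.
  P2: blocked at fork node Aw ∈ conditioning set.
{Aw} contains no descendant of Er and blocks every backdoor path.
No other singleton works — e.g. {Zz} leaves P2 open — so {Aw} is the unique smallest valid adjustment set.

{Aw}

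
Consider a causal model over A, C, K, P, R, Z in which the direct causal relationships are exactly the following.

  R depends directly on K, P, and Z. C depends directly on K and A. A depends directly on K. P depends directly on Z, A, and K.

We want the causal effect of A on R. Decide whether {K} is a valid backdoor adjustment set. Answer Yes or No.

Backdoor paths from A to R (paths whose first edge points into A):
  P1: A <- K -> P <- Z -> R
  P2: A <- K -> P -> R
  P3: A <- K -> R
Condition 1 (no descendant of A in the set): holds — descendants of A are {C, P, R}; none are in {K}.
Condition 2 (every backdoor path blocked by {K}):
  P1: blocked at fork node K ∈ conditioning set.
  P2: blocked at fork node K ∈ conditioning set.
  P3: blocked at fork node K ∈ conditioning set.
{K} satisfies the backdoor criterion.

Yes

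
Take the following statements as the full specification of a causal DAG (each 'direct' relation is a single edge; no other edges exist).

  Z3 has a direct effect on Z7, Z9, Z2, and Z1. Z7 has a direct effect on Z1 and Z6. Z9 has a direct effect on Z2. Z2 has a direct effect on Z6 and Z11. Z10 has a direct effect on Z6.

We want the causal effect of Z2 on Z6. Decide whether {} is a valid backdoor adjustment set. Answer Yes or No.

No

Backdoor paths from Z2 to Z6 (paths whose first edge points into Z2):
  P1: Z2 <- Z3 -> Z7 -> Z6
  P2: Z2 <- Z3 -> Z1 <- Z7 -> Z6
  P3: Z2 <- Z9 <- Z3 -> Z7 -> Z6
  P4: Z2 <- Z9 <- Z3 -> Z1 <- Z7 -> Z6
Condition 1 (no descendant of Z2 in the set): holds — descendants of Z2 are {Z11, Z6}; none are in {}.
Condition 2 (every backdoor path blocked by {}):
  P1: open — no interior node is in the conditioning set.
  P2: blocked at collider Z1 (neither it nor any descendant is in the conditioning set).
  P3: open — no interior node is in the conditioning set.
  P4: blocked at collider Z1 (neither it nor any descendant is in the conditioning set).
{} does not satisfy the backdoor criterion.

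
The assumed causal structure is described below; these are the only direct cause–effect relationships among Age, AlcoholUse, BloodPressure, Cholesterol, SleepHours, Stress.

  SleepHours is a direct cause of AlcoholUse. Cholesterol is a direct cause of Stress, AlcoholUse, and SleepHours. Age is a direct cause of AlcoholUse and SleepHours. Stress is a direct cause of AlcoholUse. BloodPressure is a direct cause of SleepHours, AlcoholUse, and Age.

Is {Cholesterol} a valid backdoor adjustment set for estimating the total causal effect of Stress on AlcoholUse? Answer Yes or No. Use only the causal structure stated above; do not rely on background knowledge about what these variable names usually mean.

Backdoor paths from Stress to AlcoholUse (paths whose first edge points into Stress):
  P1: Stress <- Cholesterol -> SleepHours <- BloodPressure -> Age -> AlcoholUse
  P2: Stress <- Cholesterol -> SleepHours <- BloodPressure -> AlcoholUse
  P3: Stress <- Cholesterol -> SleepHours <- Age <- BloodPressure -> AlcoholUse
  P4: Stress <- Cholesterol -> SleepHours <- Age -> AlcoholUse
  P5: Stress <- Cholesterol -> SleepHours -> AlcoholUse
  P6: Stress <- Cholesterol -> AlcoholUse
Condition 1 (no descendant of Stress in the set): holds — descendants of Stress are {AlcoholUse}; none are in {Cholesterol}.
Condition 2 (every backdoor path blocked by {Cholesterol}):
  P1: blocked at fork node Cholesterol ∈ conditioning set.
  P2: blocked at fork node Cholesterol ∈ conditioning set.
  P3: blocked at fork node Cholesterol ∈ conditioning set.
  P4: blocked at fork node Cholesterol ∈ conditioning set.
  P5: blocked at fork node Cholesterol ∈ conditioning set.
  P6: blocked at fork node Cholesterol ∈ conditioning set.
{Cholesterol} satisfies the backdoor criterion.

Yes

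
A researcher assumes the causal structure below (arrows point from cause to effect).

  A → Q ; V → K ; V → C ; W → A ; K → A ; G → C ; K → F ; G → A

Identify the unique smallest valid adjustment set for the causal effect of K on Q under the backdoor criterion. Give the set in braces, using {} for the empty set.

Variables eligible for adjustment (non-descendants of K, excluding K and Q): {C, G, V, W}.
Backdoor paths from K to Q:
  P1: K <- V -> C <- G -> A -> Q
Each backdoor path contains an unconditioned collider, so every path is already blocked with the empty conditioning set:
  P1: blocked at collider C (neither it nor any descendant is in the conditioning set).
The empty set is therefore the unique smallest valid set.

{}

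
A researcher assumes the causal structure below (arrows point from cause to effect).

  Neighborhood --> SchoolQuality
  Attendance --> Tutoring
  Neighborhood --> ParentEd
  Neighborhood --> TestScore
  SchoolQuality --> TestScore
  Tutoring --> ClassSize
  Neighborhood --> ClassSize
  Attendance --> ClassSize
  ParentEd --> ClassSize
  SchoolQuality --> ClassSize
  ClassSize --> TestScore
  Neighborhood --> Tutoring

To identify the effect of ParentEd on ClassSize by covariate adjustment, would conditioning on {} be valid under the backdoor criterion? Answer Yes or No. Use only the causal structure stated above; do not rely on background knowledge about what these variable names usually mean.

Backdoor paths from ParentEd to ClassSize (paths whose first edge points into ParentEd):
  P1: ParentEd <- Neighborhood -> SchoolQuality -> ClassSize
  P2: ParentEd <- Neighborhood -> SchoolQuality -> TestScore <- ClassSize
  P3: ParentEd <- Neighborhood -> Tutoring <- Attendance -> ClassSize
  P4: ParentEd <- Neighborhood -> Tutoring -> ClassSize
  P5: ParentEd <- Neighborhood -> ClassSize
  P6: ParentEd <- Neighborhood -> TestScore <- SchoolQuality -> ClassSize
  P7: ParentEd <- Neighborhood -> TestScore <- ClassSize
Condition 1 (no descendant of ParentEd in the set): holds — descendants of ParentEd are {ClassSize, TestScore}; none are in {}.
Condition 2 (every backdoor path blocked by {}):
  P1: open — no interior node is in the conditioning set.
  P2: blocked at collider TestScore (neither it nor any descendant is in the conditioning set).
  P3: blocked at collider Tutoring (neither it nor any descendant is in the conditioning set).
  P4: open — no interior node is in the conditioning set.
  P5: open — no interior node is in the conditioning set.
  P6: blocked at collider TestScore (neither it nor any descendant is in the conditioning set).
  P7: blocked at collider TestScore (neither it nor any descendant is in the conditioning set).
{} does not satisfy the backdoor criterion.

No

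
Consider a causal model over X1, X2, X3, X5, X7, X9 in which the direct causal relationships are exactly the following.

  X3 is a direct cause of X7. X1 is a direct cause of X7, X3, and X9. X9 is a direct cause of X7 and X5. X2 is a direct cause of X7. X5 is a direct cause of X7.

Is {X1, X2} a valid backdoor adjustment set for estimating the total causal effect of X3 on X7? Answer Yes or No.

Backdoor paths from X3 to X7 (paths whose first edge points into X3):
  P1: X3 <- X1 -> X9 -> X5 -> X7
  P2: X3 <- X1 -> X9 -> X7
  P3: X3 <- X1 -> X7
Condition 1 (no descendant of X3 in the set): holds — descendants of X3 are {X7}; none are in {X1, X2}.
Condition 2 (every backdoor path blocked by {X1, X2}):
  P1: blocked at fork node X1 ∈ conditioning set.
  P2: blocked at fork node X1 ∈ conditioning set.
  P3: blocked at fork node X1 ∈ conditioning set.
{X1, X2} satisfies the backdoor criterion.

Yes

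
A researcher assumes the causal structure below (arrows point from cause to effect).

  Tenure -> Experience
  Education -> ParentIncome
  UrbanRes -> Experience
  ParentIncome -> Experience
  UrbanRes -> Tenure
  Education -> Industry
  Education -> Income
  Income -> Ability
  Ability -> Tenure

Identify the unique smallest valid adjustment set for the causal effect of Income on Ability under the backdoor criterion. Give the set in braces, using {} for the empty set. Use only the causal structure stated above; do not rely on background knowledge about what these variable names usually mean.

Variables eligible for adjustment (non-descendants of Income, excluding Income and Ability): {Education, Industry, ParentIncome, UrbanRes}.
Backdoor paths from Income to Ability:
  P1: Income <- Education -> ParentIncome -> Experience <- UrbanRes -> Tenure <- Ability
  P2: Income <- Education -> ParentIncome -> Experience <- Tenure <- Ability
Each backdoor path contains an unconditioned collider, so every path is already blocked with the empty conditioning set:
  P1: blocked at collider Experience (neither it nor any descendant is in the conditioning set).
  P2: blocked at collider Experience (neither it nor any descendant is in the conditioning set).
The empty set is therefore the unique smallest valid set.

{}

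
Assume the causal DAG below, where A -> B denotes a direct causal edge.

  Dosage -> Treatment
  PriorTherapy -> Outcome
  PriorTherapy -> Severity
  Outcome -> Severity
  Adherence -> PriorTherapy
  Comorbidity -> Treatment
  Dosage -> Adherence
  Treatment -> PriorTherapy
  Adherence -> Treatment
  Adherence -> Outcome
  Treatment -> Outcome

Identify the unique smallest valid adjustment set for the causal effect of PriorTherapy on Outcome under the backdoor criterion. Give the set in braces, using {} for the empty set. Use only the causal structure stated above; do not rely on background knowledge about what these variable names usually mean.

Variables eligible for adjustment (non-descendants of PriorTherapy, excluding PriorTherapy and Outcome): {Adherence, Comorbidity, Dosage, Treatment}.
Backdoor paths from PriorTherapy to Outcome:
  P1: PriorTherapy <- Adherence <- Dosage -> Treatment -> Outcome
  P2: PriorTherapy <- Adherence -> Treatment -> Outcome
  P3: PriorTherapy <- Adherence -> Outcome
  P4: PriorTherapy <- Treatment <- Dosage -> Adherence -> Outcome
  P5: PriorTherapy <- Treatment <- Adherence -> Outcome
  P6: PriorTherapy <- Treatment -> Outcome
The empty set is not sufficient: P1 (PriorTherapy <- Adherence <- Dosage -> Treatment -> Outcome) has no collider blocking it and no conditioned non-collider, so it is open.
Try {Adherence, Treatment}:
  P1: blocked at chain node Adherence ∈ conditioning set.
  P2: blocked at fork node Adherence ∈ conditioning set.
  P3: blocked at fork node Adherence ∈ conditioning set.
  P4: blocked at chain node Treatment ∈ conditioning set.
  P5: blocked at chain node Treatment ∈ conditioning set.
  P6: blocked at fork node Treatment ∈ conditioning set.
{Adherence, Treatment} contains no descendant of PriorTherapy and blocks every backdoor path.
Every element of {Adherence, Treatment} is needed (dropping Adherence leaves P3 open; dropping Treatment leaves P6 open), so no proper subset is valid.
Among all size-2 subsets of the eligible variables, only {Adherence, Treatment} blocks every backdoor path, so it is the unique smallest valid adjustment set.

{Adherence, Treatment}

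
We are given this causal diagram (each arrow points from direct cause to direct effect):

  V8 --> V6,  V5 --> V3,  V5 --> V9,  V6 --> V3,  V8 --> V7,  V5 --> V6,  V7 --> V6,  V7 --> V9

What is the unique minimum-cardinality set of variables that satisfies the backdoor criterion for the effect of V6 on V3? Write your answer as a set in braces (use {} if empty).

{V5}

Variables eligible for adjustment (non-descendants of V6, excluding V6 and V3): {V5, V7, V8, V9}.
Backdoor paths from V6 to V3:
  P1: V6 <- V5 -> V3
  P2: V6 <- V8 -> V7 -> V9 <- V5 -> V3
  P3: V6 <- V7 -> V9 <- V5 -> V3
The empty set is not sufficient: P1 (V6 <- V5 -> V3) has no collider blocking it and no conditioned non-collider, so it is open.
Try {V5}:
  P1: blocked at fork node V5 ∈ conditioning set.
  P2: blocked at collider V9 (neither it nor any descendant is in the conditioning set).
  P3: blocked at collider V9 (neither it nor any descendant is in the conditioning set).
{V5} contains no descendant of V6 and blocks every backdoor path.
No other singleton works — e.g. {V8} leaves P1 open — so {V5} is the unique smallest valid adjustment set.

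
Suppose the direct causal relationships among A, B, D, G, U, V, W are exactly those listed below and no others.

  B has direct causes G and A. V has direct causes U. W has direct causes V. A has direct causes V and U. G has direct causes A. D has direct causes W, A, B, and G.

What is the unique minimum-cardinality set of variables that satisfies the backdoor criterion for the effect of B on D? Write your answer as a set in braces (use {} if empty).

{A, G}

Variables eligible for adjustment (non-descendants of B, excluding B and D): {A, G, U, V, W}.
Backdoor paths from B to D:
  P1: B <- A <- U -> V -> W -> D
  P2: B <- A <- V -> W -> D
  P3: B <- A -> G -> D
  P4: B <- A -> D
  P5: B <- G <- A <- U -> V -> W -> D
  P6: B <- G <- A <- V -> W -> D
  P7: B <- G <- A -> D
  P8: B <- G -> D
The empty set is not sufficient: P1 (B <- A <- U -> V -> W -> D) has no collider blocking it and no conditioned non-collider, so it is open.
Try {A, G}:
  P1: blocked at chain node A ∈ conditioning set.
  P2: blocked at chain node A ∈ conditioning set.
  P3: blocked at fork node A ∈ conditioning set.
  P4: blocked at fork node A ∈ conditioning set.
  P5: blocked at chain node G ∈ conditioning set.
  P6: blocked at chain node G ∈ conditioning set.
  P7: blocked at chain node G ∈ conditioning set.
  P8: blocked at fork node G ∈ conditioning set.
{A, G} contains no descendant of B and blocks every backdoor path.
Every element of {A, G} is needed (dropping A leaves P1 open; dropping G leaves P8 open), so no proper subset is valid.
Among all size-2 subsets of the eligible variables, only {A, G} blocks every backdoor path, so it is the unique smallest valid adjustment set.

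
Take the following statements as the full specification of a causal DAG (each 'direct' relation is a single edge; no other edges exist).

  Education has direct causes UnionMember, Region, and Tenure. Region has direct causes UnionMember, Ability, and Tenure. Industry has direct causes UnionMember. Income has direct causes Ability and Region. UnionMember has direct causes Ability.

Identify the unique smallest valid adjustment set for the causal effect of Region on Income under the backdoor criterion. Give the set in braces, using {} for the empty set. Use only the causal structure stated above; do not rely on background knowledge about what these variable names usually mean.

{Ability}

Variables eligible for adjustment (non-descendants of Region, excluding Region and Income): {Ability, Industry, Tenure, UnionMember}.
Backdoor paths from Region to Income:
  P1: Region <- Tenure -> Education <- UnionMember <- Ability -> Income
  P2: Region <- Ability -> Income
  P3: Region <- UnionMember <- Ability -> Income
The empty set is not sufficient: P2 (Region <- Ability -> Income) has no collider blocking it and no conditioned non-collider, so it is open.
Try {Ability}:
  P1: blocked at collider Education (neither it nor any descendant is in the conditioning set).
  P2: blocked at fork node Ability ∈ conditioning set.
  P3: blocked at fork node Ability ∈ conditioning set.
{Ability} contains no descendant of Region and blocks every backdoor path.
No other singleton works — e.g. {Tenure} leaves P2 open — so {Ability} is the unique smallest valid adjustment set.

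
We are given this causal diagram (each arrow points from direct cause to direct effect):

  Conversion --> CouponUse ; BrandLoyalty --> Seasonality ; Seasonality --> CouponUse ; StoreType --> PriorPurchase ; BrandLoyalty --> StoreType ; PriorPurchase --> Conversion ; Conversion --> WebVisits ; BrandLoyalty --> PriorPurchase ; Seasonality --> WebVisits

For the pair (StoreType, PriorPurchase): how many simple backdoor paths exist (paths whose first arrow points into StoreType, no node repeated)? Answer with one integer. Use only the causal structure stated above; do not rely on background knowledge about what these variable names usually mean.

3

A backdoor path from StoreType to PriorPurchase is any simple undirected path whose first edge points into StoreType (i.e. leaves StoreType via a parent).
Parents of StoreType: {BrandLoyalty}.
Enumerating:
  P1: StoreType <- BrandLoyalty -> Seasonality -> CouponUse <- Conversion <- PriorPurchase
  P2: StoreType <- BrandLoyalty -> Seasonality -> WebVisits <- Conversion <- PriorPurchase
  P3: StoreType <- BrandLoyalty -> PriorPurchase
That exhausts the simple backdoor paths. Count: 3.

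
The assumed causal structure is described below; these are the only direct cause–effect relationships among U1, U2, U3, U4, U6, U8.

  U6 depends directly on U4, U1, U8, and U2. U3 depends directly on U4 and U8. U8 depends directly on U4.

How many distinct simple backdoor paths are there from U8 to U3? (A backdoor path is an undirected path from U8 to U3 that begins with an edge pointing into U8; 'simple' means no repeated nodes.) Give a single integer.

1

A backdoor path from U8 to U3 is any simple undirected path whose first edge points into U8 (i.e. leaves U8 via a parent).
Parents of U8: {U4}.
Enumerating:
  P1: U8 <- U4 -> U3
That exhausts the simple backdoor paths. Count: 1.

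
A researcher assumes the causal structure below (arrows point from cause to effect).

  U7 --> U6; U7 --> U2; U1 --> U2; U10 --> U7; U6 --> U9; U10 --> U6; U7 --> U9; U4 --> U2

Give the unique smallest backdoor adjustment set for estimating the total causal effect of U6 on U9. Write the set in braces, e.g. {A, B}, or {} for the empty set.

Variables eligible for adjustment (non-descendants of U6, excluding U6 and U9): {U1, U10, U2, U4, U7}.
Backdoor paths from U6 to U9:
  P1: U6 <- U10 -> U7 -> U9
  P2: U6 <- U7 -> U9
The empty set is not sufficient: P1 (U6 <- U10 -> U7 -> U9) has no collider blocking it and no conditioned non-collider, so it is open.
Try {U7}:
  P1: blocked at chain node U7 ∈ conditioning set.
  P2: blocked at fork node U7 ∈ conditioning set.
{U7} contains no descendant of U6 and blocks every backdoor path.
No other singleton works — e.g. {U1} leaves P1 open — so {U7} is the unique smallest valid adjustment set.

{U7}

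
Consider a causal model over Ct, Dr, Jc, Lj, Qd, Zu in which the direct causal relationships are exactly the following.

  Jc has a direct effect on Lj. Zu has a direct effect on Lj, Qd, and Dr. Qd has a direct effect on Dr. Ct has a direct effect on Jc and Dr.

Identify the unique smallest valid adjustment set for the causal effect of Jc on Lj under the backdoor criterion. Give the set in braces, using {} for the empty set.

Variables eligible for adjustment (non-descendants of Jc, excluding Jc and Lj): {Ct, Dr, Qd, Zu}.
Backdoor paths from Jc to Lj:
  P1: Jc <- Ct -> Dr <- Zu -> Lj
  P2: Jc <- Ct -> Dr <- Qd <- Zu -> Lj
Each backdoor path contains an unconditioned collider, so every path is already blocked with the empty conditioning set:
  P1: blocked at collider Dr (neither it nor any descendant is in the conditioning set).
  P2: blocked at collider Dr (neither it nor any descendant is in the conditioning set).
The empty set is therefore the unique smallest valid set.

{}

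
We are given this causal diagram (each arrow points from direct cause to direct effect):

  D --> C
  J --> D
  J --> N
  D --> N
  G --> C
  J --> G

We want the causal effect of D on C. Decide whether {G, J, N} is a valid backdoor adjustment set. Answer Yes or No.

No

Backdoor paths from D to C (paths whose first edge points into D):
  P1: D <- J -> G -> C
Condition 1 (no descendant of D in the set): FAILS — N is a descendant of D.
Condition 2 (every backdoor path blocked by {G, J, N}):
  P1: blocked at fork node J ∈ conditioning set.
{G, J, N} does not satisfy the backdoor criterion.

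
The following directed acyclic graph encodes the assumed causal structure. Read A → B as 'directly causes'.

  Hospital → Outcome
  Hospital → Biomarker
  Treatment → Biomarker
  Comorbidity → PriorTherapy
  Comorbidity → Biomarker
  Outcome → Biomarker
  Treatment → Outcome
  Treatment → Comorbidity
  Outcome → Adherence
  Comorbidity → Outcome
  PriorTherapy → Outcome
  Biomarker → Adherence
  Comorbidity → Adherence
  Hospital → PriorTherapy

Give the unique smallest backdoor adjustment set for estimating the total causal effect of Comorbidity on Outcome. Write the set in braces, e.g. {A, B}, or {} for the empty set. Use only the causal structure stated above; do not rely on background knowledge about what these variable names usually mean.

{Treatment}

Variables eligible for adjustment (non-descendants of Comorbidity, excluding Comorbidity and Outcome): {Hospital, Treatment}.
Backdoor paths from Comorbidity to Outcome:
  P1: Comorbidity <- Treatment -> Outcome
  P2: Comorbidity <- Treatment -> Biomarker <- Hospital -> PriorTherapy -> Outcome
  P3: Comorbidity <- Treatment -> Biomarker <- Hospital -> Outcome
  P4: Comorbidity <- Treatment -> Biomarker <- Outcome
  P5: Comorbidity <- Treatment -> Biomarker -> Adherence <- Outcome
The empty set is not sufficient: P1 (Comorbidity <- Treatment -> Outcome) has no collider blocking it and no conditioned non-collider, so it is open.
Try {Treatment}:
  P1: blocked at fork node Treatment ∈ conditioning set.
  P2: blocked at fork node Treatment ∈ conditioning set.
  P3: blocked at fork node Treatment ∈ conditioning set.
  P4: blocked at fork node Treatment ∈ conditioning set.
  P5: blocked at fork node Treatment ∈ conditioning set.
{Treatment} contains no descendant of Comorbidity and blocks every backdoor path.
No other singleton works — e.g. {Hospital} leaves P1 open — so {Treatment} is the unique smallest valid adjustment set.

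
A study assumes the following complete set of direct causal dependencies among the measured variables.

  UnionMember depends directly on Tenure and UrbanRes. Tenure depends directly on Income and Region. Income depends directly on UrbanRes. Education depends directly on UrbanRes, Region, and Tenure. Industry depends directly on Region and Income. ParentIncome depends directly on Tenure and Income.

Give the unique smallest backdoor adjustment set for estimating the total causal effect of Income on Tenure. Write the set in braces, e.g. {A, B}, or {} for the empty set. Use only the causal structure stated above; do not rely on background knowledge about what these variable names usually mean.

{}

Variables eligible for adjustment (non-descendants of Income, excluding Income and Tenure): {Region, UrbanRes}.
Backdoor paths from Income to Tenure:
  P1: Income <- UrbanRes -> UnionMember <- Tenure
  P2: Income <- UrbanRes -> Education <- Region -> Tenure
  P3: Income <- UrbanRes -> Education <- Tenure
Each backdoor path contains an unconditioned collider, so every path is already blocked with the empty conditioning set:
  P1: blocked at collider UnionMember (neither it nor any descendant is in the conditioning set).
  P2: blocked at collider Education (neither it nor any descendant is in the conditioning set).
  P3: blocked at collider Education (neither it nor any descendant is in the conditioning set).
The empty set is therefore the unique smallest valid set.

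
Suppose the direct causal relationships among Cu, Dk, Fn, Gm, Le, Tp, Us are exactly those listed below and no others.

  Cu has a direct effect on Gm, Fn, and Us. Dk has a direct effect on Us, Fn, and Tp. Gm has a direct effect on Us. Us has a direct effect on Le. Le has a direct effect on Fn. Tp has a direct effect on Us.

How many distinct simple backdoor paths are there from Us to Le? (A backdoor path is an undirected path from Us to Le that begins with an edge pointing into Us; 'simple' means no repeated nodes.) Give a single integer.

4

A backdoor path from Us to Le is any simple undirected path whose first edge points into Us (i.e. leaves Us via a parent).
Parents of Us: {Cu, Dk, Gm, Tp}.
Enumerating:
  P1: Us <- Dk -> Fn <- Le
  P2: Us <- Tp <- Dk -> Fn <- Le
  P3: Us <- Cu -> Fn <- Le
  P4: Us <- Gm <- Cu -> Fn <- Le
That exhausts the simple backdoor paths. Count: 4.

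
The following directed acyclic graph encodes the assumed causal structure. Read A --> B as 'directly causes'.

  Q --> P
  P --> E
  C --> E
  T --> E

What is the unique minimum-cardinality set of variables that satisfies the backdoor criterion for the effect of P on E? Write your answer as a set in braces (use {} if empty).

{}

Variables eligible for adjustment (non-descendants of P, excluding P and E): {C, Q, T}.
Backdoor paths from P to E:
  (none)
With no backdoor paths the empty set already satisfies the criterion, and it is trivially minimal.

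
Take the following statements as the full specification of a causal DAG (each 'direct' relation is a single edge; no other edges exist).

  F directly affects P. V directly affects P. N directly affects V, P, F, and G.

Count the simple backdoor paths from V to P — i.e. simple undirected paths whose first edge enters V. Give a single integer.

2

A backdoor path from V to P is any simple undirected path whose first edge points into V (i.e. leaves V via a parent).
Parents of V: {N}.
Enumerating:
  P1: V <- N -> F -> P
  P2: V <- N -> P
That exhausts the simple backdoor paths. Count: 2.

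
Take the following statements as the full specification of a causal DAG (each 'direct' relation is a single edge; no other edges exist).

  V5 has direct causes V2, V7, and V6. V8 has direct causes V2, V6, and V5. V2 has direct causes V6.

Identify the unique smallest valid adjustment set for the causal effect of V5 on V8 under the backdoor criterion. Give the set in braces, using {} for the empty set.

{V2, V6}

Variables eligible for adjustment (non-descendants of V5, excluding V5 and V8): {V2, V6, V7}.
Backdoor paths from V5 to V8:
  P1: V5 <- V6 -> V2 -> V8
  P2: V5 <- V6 -> V8
  P3: V5 <- V2 <- V6 -> V8
  P4: V5 <- V2 -> V8
The empty set is not sufficient: P1 (V5 <- V6 -> V2 -> V8) has no collider blocking it and no conditioned non-collider, so it is open.
Try {V2, V6}:
  P1: blocked at fork node V6 ∈ conditioning set.
  P2: blocked at fork node V6 ∈ conditioning set.
  P3: blocked at chain node V2 ∈ conditioning set.
  P4: blocked at fork node V2 ∈ conditioning set.
{V2, V6} contains no descendant of V5 and blocks every backdoor path.
Every element of {V2, V6} is needed (dropping V2 leaves P4 open; dropping V6 leaves P2 open), so no proper subset is valid.
Among all size-2 subsets of the eligible variables, only {V2, V6} blocks every backdoor path, so it is the unique smallest valid adjustment set.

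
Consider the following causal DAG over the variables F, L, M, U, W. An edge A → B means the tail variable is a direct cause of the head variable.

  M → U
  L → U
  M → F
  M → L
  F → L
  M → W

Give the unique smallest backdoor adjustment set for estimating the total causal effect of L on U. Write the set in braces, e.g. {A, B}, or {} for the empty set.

Variables eligible for adjustment (non-descendants of L, excluding L and U): {F, M, W}.
Backdoor paths from L to U:
  P1: L <- M -> U
  P2: L <- F <- M -> U
The empty set is not sufficient: P1 (L <- M -> U) has no collider blocking it and no conditioned non-collider, so it is open.
Try {M}:
  P1: blocked at fork node M ∈ conditioning set.
  P2: blocked at fork node M ∈ conditioning set.
{M} contains no descendant of L and blocks every backdoor path.
No other singleton works — e.g. {W} leaves P1 open — so {M} is the unique smallest valid adjustment set.

{M}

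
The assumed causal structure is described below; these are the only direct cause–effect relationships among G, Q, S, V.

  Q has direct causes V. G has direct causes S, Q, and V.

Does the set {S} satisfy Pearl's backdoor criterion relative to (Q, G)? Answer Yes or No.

Backdoor paths from Q to G (paths whose first edge points into Q):
  P1: Q <- V -> G
Condition 1 (no descendant of Q in the set): holds — descendants of Q are {G}; none are in {S}.
Condition 2 (every backdoor path blocked by {S}):
  P1: open — no interior node is in the conditioning set.
{S} does not satisfy the backdoor criterion.

No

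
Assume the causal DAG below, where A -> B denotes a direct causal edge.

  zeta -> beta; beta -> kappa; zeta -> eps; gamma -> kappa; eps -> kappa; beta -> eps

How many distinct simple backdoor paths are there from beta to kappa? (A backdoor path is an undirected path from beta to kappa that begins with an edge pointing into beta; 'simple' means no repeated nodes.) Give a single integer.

1

A backdoor path from beta to kappa is any simple undirected path whose first edge points into beta (i.e. leaves beta via a parent).
Parents of beta: {zeta}.
Enumerating:
  P1: beta <- zeta -> eps -> kappa
That exhausts the simple backdoor paths. Count: 1.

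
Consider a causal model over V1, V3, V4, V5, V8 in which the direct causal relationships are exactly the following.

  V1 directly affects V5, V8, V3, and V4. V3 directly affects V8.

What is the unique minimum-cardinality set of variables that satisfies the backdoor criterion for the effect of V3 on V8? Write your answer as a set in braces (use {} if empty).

Variables eligible for adjustment (non-descendants of V3, excluding V3 and V8): {V1, V4, V5}.
Backdoor paths from V3 to V8:
  P1: V3 <- V1 -> V8
The empty set is not sufficient: P1 (V3 <- V1 -> V8) has no collider blocking it and no conditioned non-collider, so it is open.
Try {V1}:
  P1: blocked at fork node V1 ∈ conditioning set.
{V1} contains no descendant of V3 and blocks every backdoor path.
No other singleton works — e.g. {V5} leaves P1 open — so {V1} is the unique smallest valid adjustment set.

{V1}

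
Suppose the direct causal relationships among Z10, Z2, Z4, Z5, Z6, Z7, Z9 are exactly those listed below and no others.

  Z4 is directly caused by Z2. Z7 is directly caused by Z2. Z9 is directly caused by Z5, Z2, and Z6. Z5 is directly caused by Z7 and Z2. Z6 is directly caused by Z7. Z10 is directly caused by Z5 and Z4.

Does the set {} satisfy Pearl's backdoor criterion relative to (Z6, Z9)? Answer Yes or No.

No

Backdoor paths from Z6 to Z9 (paths whose first edge points into Z6):
  P1: Z6 <- Z7 <- Z2 -> Z4 -> Z10 <- Z5 -> Z9
  P2: Z6 <- Z7 <- Z2 -> Z5 -> Z9
  P3: Z6 <- Z7 <- Z2 -> Z9
  P4: Z6 <- Z7 -> Z5 <- Z2 -> Z9
  P5: Z6 <- Z7 -> Z5 -> Z10 <- Z4 <- Z2 -> Z9
  P6: Z6 <- Z7 -> Z5 -> Z9
Condition 1 (no descendant of Z6 in the set): holds — descendants of Z6 are {Z9}; none are in {}.
Condition 2 (every backdoor path blocked by {}):
  P1: blocked at collider Z10 (neither it nor any descendant is in the conditioning set).
  P2: open — no interior node is in the conditioning set.
  P3: open — no interior node is in the conditioning set.
  P4: blocked at collider Z5 (neither it nor any descendant is in the conditioning set).
  P5: blocked at collider Z10 (neither it nor any descendant is in the conditioning set).
  P6: open — no interior node is in the conditioning set.
{} does not satisfy the backdoor criterion.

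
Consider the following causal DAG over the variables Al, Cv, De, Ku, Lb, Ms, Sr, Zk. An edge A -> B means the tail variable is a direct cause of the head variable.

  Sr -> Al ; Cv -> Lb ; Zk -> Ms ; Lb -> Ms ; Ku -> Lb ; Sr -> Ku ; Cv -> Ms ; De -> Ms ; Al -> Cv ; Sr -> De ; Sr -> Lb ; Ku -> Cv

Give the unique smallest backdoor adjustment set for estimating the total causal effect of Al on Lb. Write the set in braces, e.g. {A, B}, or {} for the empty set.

Variables eligible for adjustment (non-descendants of Al, excluding Al and Lb): {De, Ku, Sr, Zk}.
Backdoor paths from Al to Lb:
  P1: Al <- Sr -> Ku -> Cv -> Lb
  P2: Al <- Sr -> Ku -> Cv -> Ms <- Lb
  P3: Al <- Sr -> Ku -> Lb
  P4: Al <- Sr -> De -> Ms <- Cv <- Ku -> Lb
  P5: Al <- Sr -> De -> Ms <- Cv -> Lb
  P6: Al <- Sr -> De -> Ms <- Lb
  P7: Al <- Sr -> Lb
The empty set is not sufficient: P1 (Al <- Sr -> Ku -> Cv -> Lb) has no collider blocking it and no conditioned non-collider, so it is open.
Try {Sr}:
  P1: blocked at fork node Sr ∈ conditioning set.
  P2: blocked at fork node Sr ∈ conditioning set.
  P3: blocked at fork node Sr ∈ conditioning set.
  P4: blocked at fork node Sr ∈ conditioning set.
  P5: blocked at fork node Sr ∈ conditioning set.
  P6: blocked at fork node Sr ∈ conditioning set.
  P7: blocked at fork node Sr ∈ conditioning set.
{Sr} contains no descendant of Al and blocks every backdoor path.
No other singleton works — e.g. {Ku} leaves P7 open — so {Sr} is the unique smallest valid adjustment set.

{Sr}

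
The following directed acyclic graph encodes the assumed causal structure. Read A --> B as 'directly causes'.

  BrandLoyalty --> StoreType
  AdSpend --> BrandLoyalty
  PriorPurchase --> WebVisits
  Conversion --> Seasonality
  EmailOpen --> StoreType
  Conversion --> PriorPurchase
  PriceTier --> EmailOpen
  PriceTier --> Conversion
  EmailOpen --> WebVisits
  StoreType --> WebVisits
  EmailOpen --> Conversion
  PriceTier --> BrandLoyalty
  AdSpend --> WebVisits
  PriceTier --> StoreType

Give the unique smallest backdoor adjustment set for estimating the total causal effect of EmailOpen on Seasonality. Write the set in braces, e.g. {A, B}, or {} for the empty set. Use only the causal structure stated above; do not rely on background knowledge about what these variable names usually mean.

{PriceTier}

Variables eligible for adjustment (non-descendants of EmailOpen, excluding EmailOpen and Seasonality): {AdSpend, BrandLoyalty, PriceTier}.
Backdoor paths from EmailOpen to Seasonality:
  P1: EmailOpen <- PriceTier -> Conversion -> Seasonality
  P2: EmailOpen <- PriceTier -> BrandLoyalty <- AdSpend -> WebVisits <- PriorPurchase <- Conversion -> Seasonality
  P3: EmailOpen <- PriceTier -> BrandLoyalty -> StoreType -> WebVisits <- PriorPurchase <- Conversion -> Seasonality
  P4: EmailOpen <- PriceTier -> StoreType <- BrandLoyalty <- AdSpend -> WebVisits <- PriorPurchase <- Conversion -> Seasonality
  P5: EmailOpen <- PriceTier -> StoreType -> WebVisits <- PriorPurchase <- Conversion -> Seasonality
The empty set is not sufficient: P1 (EmailOpen <- PriceTier -> Conversion -> Seasonality) has no collider blocking it and no conditioned non-collider, so it is open.
Try {PriceTier}:
  P1: blocked at fork node PriceTier ∈ conditioning set.
  P2: blocked at fork node PriceTier ∈ conditioning set.
  P3: blocked at fork node PriceTier ∈ conditioning set.
  P4: blocked at fork node PriceTier ∈ conditioning set.
  P5: blocked at fork node PriceTier ∈ conditioning set.
{PriceTier} contains no descendant of EmailOpen and blocks every backdoor path.
No other singleton works — e.g. {AdSpend} leaves P1 open — so {PriceTier} is the unique smallest valid adjustment set.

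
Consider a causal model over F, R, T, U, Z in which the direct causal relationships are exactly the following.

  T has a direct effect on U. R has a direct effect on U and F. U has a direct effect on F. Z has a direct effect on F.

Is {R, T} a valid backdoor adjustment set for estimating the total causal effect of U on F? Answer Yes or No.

Yes

Backdoor paths from U to F (paths whose first edge points into U):
  P1: U <- R -> F
Condition 1 (no descendant of U in the set): holds — descendants of U are {F}; none are in {R, T}.
Condition 2 (every backdoor path blocked by {R, T}):
  P1: blocked at fork node R ∈ conditioning set.
{R, T} satisfies the backdoor criterion.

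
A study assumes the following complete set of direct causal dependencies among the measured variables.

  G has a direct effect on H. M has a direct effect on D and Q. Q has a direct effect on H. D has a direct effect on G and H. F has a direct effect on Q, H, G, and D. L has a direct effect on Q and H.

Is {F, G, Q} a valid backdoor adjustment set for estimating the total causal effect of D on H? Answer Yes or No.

Backdoor paths from D to H (paths whose first edge points into D):
  P1: D <- M -> Q <- F -> G -> H
  P2: D <- M -> Q <- F -> H
  P3: D <- M -> Q <- L -> H
  P4: D <- M -> Q -> H
  P5: D <- F -> G -> H
  P6: D <- F -> Q <- L -> H
  P7: D <- F -> Q -> H
  P8: D <- F -> H
Condition 1 (no descendant of D in the set): FAILS — G is a descendant of D.
Condition 2 (every backdoor path blocked by {F, G, Q}):
  P1: blocked at fork node F ∈ conditioning set.
  P2: blocked at fork node F ∈ conditioning set.
  P3: open — collider(s) Q are conditioned on (or have a conditioned descendant) and no non-collider on the path is in the set.
  P4: blocked at chain node Q ∈ conditioning set.
  P5: blocked at fork node F ∈ conditioning set.
  P6: blocked at fork node F ∈ conditioning set.
  P7: blocked at fork node F ∈ conditioning set.
  P8: blocked at fork node F ∈ conditioning set.
{F, G, Q} does not satisfy the backdoor criterion.

No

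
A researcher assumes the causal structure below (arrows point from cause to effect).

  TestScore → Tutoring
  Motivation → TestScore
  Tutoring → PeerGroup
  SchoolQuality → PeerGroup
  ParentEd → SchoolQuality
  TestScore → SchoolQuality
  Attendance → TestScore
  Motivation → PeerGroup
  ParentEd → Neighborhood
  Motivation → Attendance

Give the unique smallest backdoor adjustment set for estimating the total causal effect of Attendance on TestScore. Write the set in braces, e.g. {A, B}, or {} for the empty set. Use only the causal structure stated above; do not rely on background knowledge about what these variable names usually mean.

{Motivation}

Variables eligible for adjustment (non-descendants of Attendance, excluding Attendance and TestScore): {Motivation, Neighborhood, ParentEd}.
Backdoor paths from Attendance to TestScore:
  P1: Attendance <- Motivation -> TestScore
  P2: Attendance <- Motivation -> PeerGroup <- SchoolQuality <- TestScore
  P3: Attendance <- Motivation -> PeerGroup <- Tutoring <- TestScore
The empty set is not sufficient: P1 (Attendance <- Motivation -> TestScore) has no collider blocking it and no conditioned non-collider, so it is open.
Try {Motivation}:
  P1: blocked at fork node Motivation ∈ conditioning set.
  P2: blocked at fork node Motivation ∈ conditioning set.
  P3: blocked at fork node Motivation ∈ conditioning set.
{Motivation} contains no descendant of Attendance and blocks every backdoor path.
No other singleton works — e.g. {ParentEd} leaves P1 open — so {Motivation} is the unique smallest valid adjustment set.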